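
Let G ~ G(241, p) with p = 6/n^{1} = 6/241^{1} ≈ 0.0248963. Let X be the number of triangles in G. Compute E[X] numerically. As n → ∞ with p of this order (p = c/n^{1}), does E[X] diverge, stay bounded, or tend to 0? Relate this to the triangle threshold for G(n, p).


Number of potential triangles: C(241, 3) = 2303960.
Each occurs with probability p³ ≈ (0.0248963)³ ≈ 1.54313039e-05.
By linearity: E[X] = C(241, 3)·p³ ≈ 2303960 · 1.54313039e-05 ≈ 35.553107.
Here α = 1, so p = 6/n is exactly at the triangle threshold p ~ 1/n. Asymptotically E[X] → c³/6 = 6³/6 = 36 ≈ 36.000000, a bounded constant. In this regime the triangle count is asymptotically Poisson(c³/6).

E[X] ≈ 35.553107; in regime p = Θ(1/n^{1}) E[X] stays bounded (at the triangle threshold p ~ 1/n).


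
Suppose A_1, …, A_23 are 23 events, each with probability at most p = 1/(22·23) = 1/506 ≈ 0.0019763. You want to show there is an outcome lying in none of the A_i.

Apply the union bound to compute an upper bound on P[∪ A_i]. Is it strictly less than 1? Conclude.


Union bound: P[∪_{i=1}^{23} A_i] ≤ Σ_i P[A_i] ≤ 23·p = 23·(1/506) = 1/22.
Numerically: 1/22 ≈ 0.0454545.
Is 1/22 < 1? YES.
Since P[∪ A_i] ≤ 1/22 < 1, the complement has P[∩ A_i^c] ≥ 1 − 1/22 = 21/22 > 0, so some outcome avoids every A_i.

23·p = 1/22 ≈ 0.0454545; existence CERTIFIED by the union bound.


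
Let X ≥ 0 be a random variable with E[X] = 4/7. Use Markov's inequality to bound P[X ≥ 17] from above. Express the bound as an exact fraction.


μ = E[X] = 4/7, a = 17.
Markov: P[X ≥ 17] ≤ μ/a = (4/7)/17 = 4/119.
Numerically: ≈ 0.03361.
(Since a = 17 > μ = 0.57143, the bound 4/119 is < 1 and informative.)

P[X ≥ 17] ≤ 4/119 ≈ 0.03361.


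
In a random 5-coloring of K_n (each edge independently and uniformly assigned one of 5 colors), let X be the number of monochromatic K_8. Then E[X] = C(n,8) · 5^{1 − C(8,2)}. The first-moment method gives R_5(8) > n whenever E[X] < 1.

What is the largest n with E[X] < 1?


We need C(n, 8) · 5^{1 − 28} < 1, i.e. C(n, 8) < 5^{28 − 1} = 7450580596923828125.
Check values of n near the boundary:
  n = 857: C(857, 8) = 6983854138365964575; 6983854138365964575 < 7450580596923828125? YES
  n = 858: C(858, 8) = 7049584530256467771; 7049584530256467771 < 7450580596923828125? YES
  n = 859: C(859, 8) = 7115855595170747139; 7115855595170747139 < 7450580596923828125? YES
  n = 860: C(860, 8) = 7182671140665308145; 7182671140665308145 < 7450580596923828125? YES
  n = 861: C(861, 8) = 7250034996615275865; 7250034996615275865 < 7450580596923828125? YES
  n = 862: C(862, 8) = 7317951015318931845; 7317951015318931845 < 7450580596923828125? YES
  n = 863: C(863, 8) = 7386423071602617757; 7386423071602617757 < 7450580596923828125? YES
  n = 864: C(864, 8) = 7455455062926006708; 7455455062926006708 < 7450580596923828125? NO
  n = 865: C(865, 8) = 7525050909487743060; 7525050909487743060 < 7450580596923828125? NO
  n = 866: C(866, 8) = 7595214554331451620; 7595214554331451620 < 7450580596923828125? NO
The largest n with C(n, 8) < 7450580596923828125 is n = 863 (where E[X] = 7386423071602617757/7450580596923828125 ≈ 0.991). Hence R_5(8) > 863, i.e. R_5(8) ≥ 864.

Largest n = 863; hence R_5(8) > 863.


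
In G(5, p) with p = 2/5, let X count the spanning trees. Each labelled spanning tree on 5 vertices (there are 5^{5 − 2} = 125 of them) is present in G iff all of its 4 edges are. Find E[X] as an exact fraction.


K_5 has 5^{5 − 2} = 125 labelled spanning trees.
For each such spanning tree H, let X_H = 1 if all 4 edges of H are present in G. Then P[X_H = 1] = p^{4} = (2/5)^{4} = 16/625.
By linearity: E[X] = Σ_H E[X_H] = 125 · p^{4} = 125 · 16/625 = 16/5.
Numerically: E[X] ≈ 3.2.

E[X] = 125 · (2/5)^{4} = 16/5 ≈ 3.2.


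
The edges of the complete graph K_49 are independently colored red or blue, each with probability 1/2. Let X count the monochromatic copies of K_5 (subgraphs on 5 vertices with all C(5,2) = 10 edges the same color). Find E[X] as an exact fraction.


Let X = Σ_S X_S over the C(49, 5) = 1906884 subsets S of size 5, where X_S = 1 if the K_5 on S is monochromatic.
For a fixed S, the K_5 on S has C(5, 2) = 10 edges. P[all 10 edges red] = (1/2)^10, and likewise for blue, so P[monochromatic] = 2·(1/2)^10 = 2^{1 − 10} = 1/512.
By linearity: E[X] = C(49, 5) · 2^{1 − 10} = 1906884 · 1/512 = 476721/128.
Numerically: E[X] ≈ 3724.383.

E[X] = C(49,5)·2^(1−C(5,2)) = 476721/128 ≈ 3724.383.


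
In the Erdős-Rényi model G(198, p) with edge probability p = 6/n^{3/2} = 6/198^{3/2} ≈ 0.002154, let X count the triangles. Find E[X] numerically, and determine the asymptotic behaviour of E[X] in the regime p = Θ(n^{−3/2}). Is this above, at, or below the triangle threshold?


Number of potential triangles: C(198, 3) = 1274196.
Each occurs with probability p³ ≈ (0.002154)³ ≈ 9.987583e-09.
By linearity: E[X] = C(198, 3)·p³ ≈ 1274196 · 9.987583e-09 ≈ 0.0127.
Since α = 3/2 > 1, p = c/n^{3/2} = o(1/n) is below the triangle threshold p ~ 1/n. Asymptotically E[X] ~ (c³/6)·n^{3(1−α)} = (6³/6)·n^{-1.5} → 0, so by Markov's inequality G has no triangles w.h.p.

E[X] ≈ 0.0127; in regime p = Θ(1/n^{3/2}) E[X] tends to 0 (below the triangle threshold p ~ 1/n).


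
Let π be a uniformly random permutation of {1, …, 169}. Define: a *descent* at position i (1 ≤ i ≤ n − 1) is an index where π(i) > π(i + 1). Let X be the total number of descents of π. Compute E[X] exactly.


Write X = Σ X_I over i = 1, …, 168, with X_I the indicator of one descent.
There are 168 indicators.
For each fixed i, the pair (π(i), π(i+1)) is a uniformly random ordered pair of distinct values from {1, …, 169}; by symmetry P[π(i) > π(i+1)] = 1/2.
By linearity: E[X] = 168 · (1/2) = (169 − 1) · (1/2) = 84 ≈ 84.0000.

E[X] = 84 = 84.0000.


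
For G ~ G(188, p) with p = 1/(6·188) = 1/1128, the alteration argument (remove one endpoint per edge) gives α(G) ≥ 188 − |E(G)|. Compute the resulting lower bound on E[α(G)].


E[|E(G)|] = C(188, 2)·p = 17578 · (1/1128) = 187/12.
E[α(G)] ≥ n − E[|E(G)|] = 188 − 187/12 = 2069/12.
Numerically: ≈ 172.417.
(This is only a lower bound; the true E[α(G)] may be larger.)

E[α(G)] ≥ 2069/12 ≈ 172.417.


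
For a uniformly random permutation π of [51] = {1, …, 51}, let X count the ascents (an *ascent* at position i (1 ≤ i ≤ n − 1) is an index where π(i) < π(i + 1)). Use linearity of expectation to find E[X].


Write X = Σ X_I over i = 1, …, 50, with X_I the indicator of one ascent.
There are 50 indicators.
For each fixed i, the pair (π(i), π(i+1)) is a uniformly random ordered pair of distinct values from {1, …, 51}; by symmetry P[π(i) < π(i+1)] = 1/2.
By linearity: E[X] = 50 · (1/2) = (51 − 1) · (1/2) = 25 ≈ 25.000000.

E[X] = 25 = 25.000000.


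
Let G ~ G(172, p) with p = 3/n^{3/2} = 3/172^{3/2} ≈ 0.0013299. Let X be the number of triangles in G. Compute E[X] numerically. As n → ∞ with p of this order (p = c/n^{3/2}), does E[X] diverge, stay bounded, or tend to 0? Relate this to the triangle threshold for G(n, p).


Number of potential triangles: C(172, 3) = 833340.
Each occurs with probability p³ ≈ (0.0013299)³ ≈ 2.3522623e-09.
By linearity: E[X] = C(172, 3)·p³ ≈ 833340 · 2.3522623e-09 ≈ 0.00196.
Since α = 3/2 > 1, p = c/n^{3/2} = o(1/n) is below the triangle threshold p ~ 1/n. Asymptotically E[X] ~ (c³/6)·n^{3(1−α)} = (3³/6)·n^{-1.5} → 0, so by Markov's inequality G has no triangles w.h.p.

E[X] ≈ 0.00196; in regime p = Θ(1/n^{3/2}) E[X] tends to 0 (below the triangle threshold p ~ 1/n).


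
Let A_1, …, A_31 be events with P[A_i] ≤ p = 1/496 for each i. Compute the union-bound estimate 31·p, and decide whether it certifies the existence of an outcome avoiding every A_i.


Union bound: P[∪_{i=1}^{31} A_i] ≤ Σ_i P[A_i] ≤ 31·p = 31·(1/496) = 1/16.
Numerically: 1/16 ≈ 0.0625.
Is 1/16 < 1? YES.
Since P[∪ A_i] ≤ 1/16 < 1, the complement has P[∩ A_i^c] ≥ 1 − 1/16 = 15/16 > 0, so some outcome avoids every A_i.

31·p = 1/16 ≈ 0.0625; existence CERTIFIED by the union bound.


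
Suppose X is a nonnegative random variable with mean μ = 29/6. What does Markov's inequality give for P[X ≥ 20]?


μ = E[X] = 29/6, a = 20.
Markov: P[X ≥ 20] ≤ μ/a = (29/6)/20 = 29/120.
Numerically: ≈ 0.242.
(Since a = 20 > μ = 4.833, the bound 29/120 is < 1 and informative.)

P[X ≥ 20] ≤ 29/120 ≈ 0.242.


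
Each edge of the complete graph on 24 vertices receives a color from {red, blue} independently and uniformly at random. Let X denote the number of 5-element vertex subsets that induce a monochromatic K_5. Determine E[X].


Let X = Σ_S X_S over the C(24, 5) = 42504 subsets S of size 5, where X_S = 1 if the K_5 on S is monochromatic.
For a fixed S, the K_5 on S has C(5, 2) = 10 edges. P[all 10 edges red] = (1/2)^10, and likewise for blue, so P[monochromatic] = 2·(1/2)^10 = 2^{1 − 10} = 1/512.
By linearity: E[X] = C(24, 5) · 2^{1 − 10} = 42504 · 1/512 = 5313/64.
Numerically: E[X] ≈ 83.015625.

E[X] = C(24,5)·2^(1−C(5,2)) = 5313/64 ≈ 83.015625.


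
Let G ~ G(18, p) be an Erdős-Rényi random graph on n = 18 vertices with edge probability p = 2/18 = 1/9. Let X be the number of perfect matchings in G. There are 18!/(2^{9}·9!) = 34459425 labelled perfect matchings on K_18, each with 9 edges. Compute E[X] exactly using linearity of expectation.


K_18 has 18!/(2^{9}·9!) = 34459425 labelled perfect matchings.
For each such perfect matching H, let X_H = 1 if all 9 edges of H are present in G. Then P[X_H = 1] = p^{9} = (1/9)^{9} = 1/387420489.
By linearity: E[X] = Σ_H E[X_H] = 34459425 · p^{9} = 34459425 · 1/387420489 = 425425/4782969.
Numerically: E[X] ≈ 0.0889458.

E[X] = 34459425 · (1/9)^{9} = 425425/4782969 ≈ 0.0889458.


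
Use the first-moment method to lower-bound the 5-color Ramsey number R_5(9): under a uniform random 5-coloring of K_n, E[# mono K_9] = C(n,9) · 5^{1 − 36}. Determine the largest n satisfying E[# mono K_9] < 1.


We need C(n, 9) · 5^{1 − 36} < 1, i.e. C(n, 9) < 5^{36 − 1} = 2910383045673370361328125.
Check values of n near the boundary:
  n = 2168: C(2168, 9) = 2867804175977929537095120; 2867804175977929537095120 < 2910383045673370361328125? YES
  n = 2169: C(2169, 9) = 2879753360044504243499683; 2879753360044504243499683 < 2910383045673370361328125? YES
  n = 2170: C(2170, 9) = 2891746779868845075610510; 2891746779868845075610510 < 2910383045673370361328125? YES
  n = 2171: C(2171, 9) = 2903784578674959601827205; 2903784578674959601827205 < 2910383045673370361328125? YES
  n = 2172: C(2172, 9) = 2915866900084148060642020; 2915866900084148060642020 < 2910383045673370361328125? NO
The largest n with C(n, 9) < 2910383045673370361328125 is n = 2171 (where E[X] = 580756915734991920365441/582076609134674072265625 ≈ 0.9977). Hence R_5(9) > 2171, i.e. R_5(9) ≥ 2172.

Largest n = 2171; hence R_5(9) > 2171.


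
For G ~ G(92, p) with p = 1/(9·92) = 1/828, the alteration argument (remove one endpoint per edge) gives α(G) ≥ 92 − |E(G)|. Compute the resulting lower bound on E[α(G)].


E[|E(G)|] = C(92, 2)·p = 4186 · (1/828) = 91/18.
E[α(G)] ≥ n − E[|E(G)|] = 92 − 91/18 = 1565/18.
Numerically: ≈ 86.944.
(This is only a lower bound; the true E[α(G)] may be larger.)

E[α(G)] ≥ 1565/18 ≈ 86.944.


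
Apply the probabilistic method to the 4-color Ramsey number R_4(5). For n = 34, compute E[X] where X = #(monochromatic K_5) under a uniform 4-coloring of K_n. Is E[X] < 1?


E[X] = C(34, 5) · 4^{1 − 10} = 278256 · 4^{−9} = 278256/262144.
As a reduced fraction: E[X] = 17391/16384 ≈ 1.0615.
Is E[X] < 1? NO.
Since E[X] ≥ 1, the first-moment bound is inconclusive at n = 34; it does NOT by itself certify R_4(5) > 34.

E[X] = 17391/16384 ≈ 1.0615; E[X] ≥ 1; first-moment method inconclusive here.


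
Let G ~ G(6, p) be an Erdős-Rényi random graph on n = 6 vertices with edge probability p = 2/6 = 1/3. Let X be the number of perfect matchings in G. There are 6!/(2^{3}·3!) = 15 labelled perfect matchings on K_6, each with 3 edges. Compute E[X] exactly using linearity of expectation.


K_6 has 6!/(2^{3}·3!) = 15 labelled perfect matchings.
For each such perfect matching H, let X_H = 1 if all 3 edges of H are present in G. Then P[X_H = 1] = p^{3} = (1/3)^{3} = 1/27.
By linearity of expectation: E[X] = Σ_H E[X_H] = 15 · p^{3} = 15 · 1/27 = 5/9.
Numerically: E[X] ≈ 0.5556.

E[X] = 15 · (1/3)^{3} = 5/9 ≈ 0.5556.


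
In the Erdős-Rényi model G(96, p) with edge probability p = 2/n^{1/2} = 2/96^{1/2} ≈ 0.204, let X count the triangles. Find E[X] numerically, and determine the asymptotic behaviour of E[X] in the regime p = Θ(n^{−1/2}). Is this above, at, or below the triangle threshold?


Number of potential triangles: C(96, 3) = 142880.
Each occurs with probability p³ ≈ (0.204)³ ≈ 8.50517e-03.
By linearity: E[X] = C(96, 3)·p³ ≈ 142880 · 8.50517e-03 ≈ 1215.219.
Since α = 1/2 < 1, p = c/n^{1/2} ≫ 1/n is above the triangle threshold p ~ 1/n. Asymptotically E[X] ~ (c³/6)·n^{3(1−α)} = (2³/6)·n^{1.5} → ∞; triangles are abundant w.h.p.

E[X] ≈ 1215.219; in regime p = Θ(1/n^{1/2}) E[X] diverges (above the triangle threshold p ~ 1/n).


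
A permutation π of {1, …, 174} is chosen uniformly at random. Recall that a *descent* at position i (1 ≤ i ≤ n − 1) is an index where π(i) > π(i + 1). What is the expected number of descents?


Write X = Σ X_I over i = 1, …, 173, with X_I the indicator of one descent.
There are 173 indicators.
For each fixed i, the pair (π(i), π(i+1)) is a uniformly random ordered pair of distinct values from {1, …, 174}; by symmetry P[π(i) > π(i+1)] = 1/2.
By linearity: E[X] = 173 · (1/2) = (174 − 1) · (1/2) = 173/2 ≈ 86.500000.

E[X] = 173/2 = 86.500000.


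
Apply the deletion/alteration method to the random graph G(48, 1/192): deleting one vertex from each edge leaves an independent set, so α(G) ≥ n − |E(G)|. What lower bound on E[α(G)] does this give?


E[|E(G)|] = C(48, 2)·p = 1128 · (1/192) = 47/8.
E[α(G)] ≥ n − E[|E(G)|] = 48 − 47/8 = 337/8.
Numerically: ≈ 42.125000.
(This is only a lower bound; the true E[α(G)] may be larger.)

E[α(G)] ≥ 337/8 ≈ 42.125000.


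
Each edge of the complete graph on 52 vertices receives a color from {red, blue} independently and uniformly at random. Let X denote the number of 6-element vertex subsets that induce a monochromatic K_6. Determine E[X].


Let X = Σ_S X_S over the C(52, 6) = 20358520 subsets S of size 6, where X_S = 1 if the K_6 on S is monochromatic.
For a fixed S, the K_6 on S has C(6, 2) = 15 edges. P[all 15 edges red] = (1/2)^15, and likewise for blue, so P[monochromatic] = 2·(1/2)^15 = 2^{1 − 15} = 1/16384.
Summing: E[X] = C(52, 6) · 2^{1 − 15} = 20358520 · 1/16384 = 2544815/2048.
Numerically: E[X] ≈ 1242.5854.

E[X] = C(52,6)·2^(1−C(6,2)) = 2544815/2048 ≈ 1242.5854.


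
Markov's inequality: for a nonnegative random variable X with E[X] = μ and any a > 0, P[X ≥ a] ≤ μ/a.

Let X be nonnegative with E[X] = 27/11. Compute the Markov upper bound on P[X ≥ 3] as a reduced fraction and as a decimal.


μ = E[X] = 27/11, a = 3.
Markov: P[X ≥ 3] ≤ μ/a = (27/11)/3 = 9/11.
Numerically: ≈ 0.818.
(Since a = 3 > μ = 2.455, the bound 9/11 is < 1 and informative.)

P[X ≥ 3] ≤ 9/11 ≈ 0.818.


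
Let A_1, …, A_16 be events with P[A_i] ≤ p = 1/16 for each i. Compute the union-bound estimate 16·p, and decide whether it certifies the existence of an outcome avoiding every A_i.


Union bound: P[∪_{i=1}^{16} A_i] ≤ Σ_i P[A_i] ≤ 16·p = 16·(1/16) = 1.
Numerically: 1 ≈ 1.000000.
Is 1 < 1? NO.
Since the bound 1 is ≥ 1, the union bound is uninformative here; it does NOT by itself certify existence.

16·p = 1 ≈ 1.000000; existence NOT certified by the union bound.


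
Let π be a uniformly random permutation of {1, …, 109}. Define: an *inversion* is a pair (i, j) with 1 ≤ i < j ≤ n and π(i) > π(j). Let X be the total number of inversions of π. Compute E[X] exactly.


Write X = Σ X_I over the C(109, 2) = 5886 pairs i < j, with X_I the indicator of one inversion.
There are 5886 indicators.
For each fixed pair i < j, the values π(i) and π(j) are two distinct elements of {1, …, 109} in uniformly random order; by symmetry P[π(i) > π(j)] = 1/2.
By linearity: E[X] = 5886 · (1/2) = C(109, 2) · (1/2) = 5886/2 = 2943 ≈ 2943.00000.

E[X] = 2943 = 2943.00000.


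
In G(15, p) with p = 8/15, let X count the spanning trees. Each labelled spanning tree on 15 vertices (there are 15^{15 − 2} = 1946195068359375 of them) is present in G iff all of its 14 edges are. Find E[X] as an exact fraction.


K_15 has 15^{15 − 2} = 1946195068359375 labelled spanning trees.
For each such spanning tree H, let X_H = 1 if all 14 edges of H are present in G. Then P[X_H = 1] = p^{14} = (8/15)^{14} = 4398046511104/29192926025390625.
By linearity: E[X] = Σ_H E[X_H] = 1946195068359375 · p^{14} = 1946195068359375 · 4398046511104/29192926025390625 = 4398046511104/15.
Numerically: E[X] ≈ 2.93203e+11.

E[X] = 1946195068359375 · (8/15)^{14} = 4398046511104/15 ≈ 2.93203e+11.


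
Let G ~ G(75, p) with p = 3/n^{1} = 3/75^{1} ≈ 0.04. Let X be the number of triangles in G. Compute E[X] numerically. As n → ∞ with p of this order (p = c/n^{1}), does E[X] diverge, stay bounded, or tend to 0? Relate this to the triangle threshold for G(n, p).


Number of potential triangles: C(75, 3) = 67525.
Each occurs with probability p³ ≈ (0.04)³ ≈ 6.400000e-05.
By linearity: E[X] = C(75, 3)·p³ ≈ 67525 · 6.400000e-05 ≈ 4.3216.
Here α = 1, so p = 3/n is exactly at the triangle threshold p ~ 1/n. Asymptotically E[X] → c³/6 = 3³/6 = 9/2 ≈ 4.5000, a bounded constant. In this regime the triangle count is asymptotically Poisson(c³/6).

E[X] ≈ 4.3216; in regime p = Θ(1/n^{1}) E[X] stays bounded (at the triangle threshold p ~ 1/n).


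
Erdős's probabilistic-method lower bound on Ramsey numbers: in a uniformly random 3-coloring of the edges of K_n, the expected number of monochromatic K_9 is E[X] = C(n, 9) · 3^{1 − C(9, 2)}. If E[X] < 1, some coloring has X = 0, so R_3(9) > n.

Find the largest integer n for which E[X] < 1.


We need C(n, 9) · 3^{1 − 36} < 1, i.e. C(n, 9) < 3^{36 − 1} = 50031545098999707.
Check values of n near the boundary:
  n = 297: C(297, 9) = 43842345008337645; 43842345008337645 < 50031545098999707? YES
  n = 298: C(298, 9) = 45207677551849890; 45207677551849890 < 50031545098999707? YES
  n = 299: C(299, 9) = 46610674441390059; 46610674441390059 < 50031545098999707? YES
  n = 300: C(300, 9) = 48052241692154700; 48052241692154700 < 50031545098999707? YES
  n = 301: C(301, 9) = 49533303936090975; 49533303936090975 < 50031545098999707? YES
  n = 302: C(302, 9) = 51054804739588650; 51054804739588650 < 50031545098999707? NO
The largest n with C(n, 9) < 50031545098999707 is n = 301 (where E[X] = 16511101312030325/16677181699666569 ≈ 0.990). Hence R_3(9) > 301, i.e. R_3(9) ≥ 302.

Largest n = 301; hence R_3(9) > 301.


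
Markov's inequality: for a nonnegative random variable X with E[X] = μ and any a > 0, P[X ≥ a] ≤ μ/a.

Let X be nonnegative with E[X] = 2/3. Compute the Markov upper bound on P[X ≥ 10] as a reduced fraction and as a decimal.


μ = E[X] = 2/3, a = 10.
Markov: P[X ≥ 10] ≤ μ/a = (2/3)/10 = 1/15.
Numerically: ≈ 0.066667.
(Since a = 10 > μ = 0.666667, the bound 1/15 is < 1 and informative.)

P[X ≥ 10] ≤ 1/15 ≈ 0.066667.


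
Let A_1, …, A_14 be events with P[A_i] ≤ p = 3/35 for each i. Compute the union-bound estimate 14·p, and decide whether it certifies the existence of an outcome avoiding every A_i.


Union bound: P[∪_{i=1}^{14} A_i] ≤ Σ_i P[A_i] ≤ 14·p = 14·(3/35) = 6/5.
Numerically: 6/5 ≈ 1.2000000.
Is 6/5 < 1? NO.
Since the bound 6/5 is ≥ 1, the union bound is uninformative here; it does NOT by itself certify existence.

14·p = 6/5 ≈ 1.2000000; existence NOT certified by the union bound.


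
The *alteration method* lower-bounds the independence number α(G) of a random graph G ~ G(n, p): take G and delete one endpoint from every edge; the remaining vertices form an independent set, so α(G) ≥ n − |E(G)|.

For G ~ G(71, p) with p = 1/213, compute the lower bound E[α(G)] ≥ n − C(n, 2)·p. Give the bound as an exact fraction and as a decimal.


E[|E(G)|] = C(71, 2)·p = 2485 · (1/213) = 35/3.
E[α(G)] ≥ n − E[|E(G)|] = 71 − 35/3 = 178/3.
Numerically: ≈ 59.333333.
(This is only a lower bound; the true E[α(G)] may be larger.)

E[α(G)] ≥ 178/3 ≈ 59.333333.


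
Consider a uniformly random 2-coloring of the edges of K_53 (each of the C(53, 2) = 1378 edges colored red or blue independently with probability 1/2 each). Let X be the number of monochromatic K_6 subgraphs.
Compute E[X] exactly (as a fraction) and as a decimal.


Let X = Σ_S X_S over the C(53, 6) = 22957480 subsets S of size 6, where X_S = 1 if the K_6 on S is monochromatic.
For a fixed S, the K_6 on S has C(6, 2) = 15 edges. P[all 15 edges red] = (1/2)^15, and likewise for blue, so P[monochromatic] = 2·(1/2)^15 = 2^{1 − 15} = 1/16384.
Summing: E[X] = C(53, 6) · 2^{1 − 15} = 22957480 · 1/16384 = 2869685/2048.
Numerically: E[X] ≈ 1401.213379.

E[X] = C(53,6)·2^(1−C(6,2)) = 2869685/2048 ≈ 1401.213379.


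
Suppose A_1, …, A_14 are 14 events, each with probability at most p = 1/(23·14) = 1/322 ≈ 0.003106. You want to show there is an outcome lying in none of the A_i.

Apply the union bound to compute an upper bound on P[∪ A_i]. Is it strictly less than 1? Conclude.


Union bound: P[∪_{i=1}^{14} A_i] ≤ Σ_i P[A_i] ≤ 14·p = 14·(1/322) = 1/23.
Numerically: 1/23 ≈ 0.043478.
Is 1/23 < 1? YES.
Since P[∪ A_i] ≤ 1/23 < 1, the complement has P[∩ A_i^c] ≥ 1 − 1/23 = 22/23 > 0, so some outcome avoids every A_i.

14·p = 1/23 ≈ 0.043478; existence CERTIFIED by the union bound.


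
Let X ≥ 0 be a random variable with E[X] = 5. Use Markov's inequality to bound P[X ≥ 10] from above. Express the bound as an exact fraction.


μ = E[X] = 5, a = 10.
Markov: P[X ≥ 10] ≤ μ/a = (5)/10 = 1/2.
Numerically: ≈ 0.500.
(Since a = 10 > μ = 5.000, the bound 1/2 is < 1 and informative.)

P[X ≥ 10] ≤ 1/2 ≈ 0.500.


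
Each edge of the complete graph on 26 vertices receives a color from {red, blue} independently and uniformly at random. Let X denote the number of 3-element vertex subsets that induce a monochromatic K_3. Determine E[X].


Let X = Σ_S X_S over the C(26, 3) = 2600 subsets S of size 3, where X_S = 1 if the K_3 on S is monochromatic.
For a fixed S, the K_3 on S has C(3, 2) = 3 edges. P[all 3 edges red] = (1/2)^3, and likewise for blue, so P[monochromatic] = 2·(1/2)^3 = 2^{1 − 3} = 1/4.
By linearity of expectation: E[X] = C(26, 3) · 2^{1 − 3} = 2600 · 1/4 = 650.
Numerically: E[X] ≈ 650.000.

E[X] = C(26,3)·2^(1−C(3,2)) = 650 ≈ 650.000.


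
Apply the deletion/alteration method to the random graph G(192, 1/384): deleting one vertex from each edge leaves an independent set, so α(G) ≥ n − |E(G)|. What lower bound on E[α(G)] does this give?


E[|E(G)|] = C(192, 2)·p = 18336 · (1/384) = 191/4.
E[α(G)] ≥ n − E[|E(G)|] = 192 − 191/4 = 577/4.
Numerically: ≈ 144.2500.
(This is only a lower bound; the true E[α(G)] may be larger.)

E[α(G)] ≥ 577/4 ≈ 144.2500.


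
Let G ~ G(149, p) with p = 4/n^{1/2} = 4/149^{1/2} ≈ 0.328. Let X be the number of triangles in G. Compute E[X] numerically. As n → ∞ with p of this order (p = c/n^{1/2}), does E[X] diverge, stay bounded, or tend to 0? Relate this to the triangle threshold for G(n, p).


Number of potential triangles: C(149, 3) = 540274.
Each occurs with probability p³ ≈ (0.328)³ ≈ 3.51885e-02.
By linearity: E[X] = C(149, 3)·p³ ≈ 540274 · 3.51885e-02 ≈ 19011.424.
Since α = 1/2 < 1, p = c/n^{1/2} ≫ 1/n is above the triangle threshold p ~ 1/n. Asymptotically E[X] ~ (c³/6)·n^{3(1−α)} = (4³/6)·n^{1.5} → ∞; triangles are abundant w.h.p.

E[X] ≈ 19011.424; in regime p = Θ(1/n^{1/2}) E[X] diverges (above the triangle threshold p ~ 1/n).


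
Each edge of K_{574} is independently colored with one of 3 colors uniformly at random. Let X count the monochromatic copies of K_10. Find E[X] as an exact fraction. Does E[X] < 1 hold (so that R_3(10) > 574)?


E[X] = C(574, 10) · 3^{1 − 45} = 988824035203816502691 · 3^{−44} = 988824035203816502691/984770902183611232881.
As a reduced fraction: E[X] = 109869337244868500299/109418989131512359209 ≈ 1.0041.
Is E[X] < 1? NO.
Since E[X] ≥ 1, the first-moment bound is inconclusive at n = 574; it does NOT by itself certify R_3(10) > 574.

E[X] = 109869337244868500299/109418989131512359209 ≈ 1.0041; E[X] ≥ 1; first-moment method inconclusive here.


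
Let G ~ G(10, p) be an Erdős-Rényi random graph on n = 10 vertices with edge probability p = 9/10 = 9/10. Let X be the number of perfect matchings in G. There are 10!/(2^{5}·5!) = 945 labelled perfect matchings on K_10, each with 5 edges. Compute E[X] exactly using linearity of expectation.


K_10 has 10!/(2^{5}·5!) = 945 labelled perfect matchings.
For each such perfect matching H, let X_H = 1 if all 5 edges of H are present in G. Then P[X_H = 1] = p^{5} = (9/10)^{5} = 59049/100000.
By linearity: E[X] = Σ_H E[X_H] = 945 · p^{5} = 945 · 59049/100000 = 11160261/20000.
Numerically: E[X] ≈ 558.

E[X] = 945 · (9/10)^{5} = 11160261/20000 ≈ 558.


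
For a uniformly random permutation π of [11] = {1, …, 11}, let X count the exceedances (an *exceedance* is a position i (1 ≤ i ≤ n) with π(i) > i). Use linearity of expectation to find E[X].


Write X = Σ_{i=1}^{11} X_i, where X_i = 1_{π(i) > i}.
For each fixed i, π(i) is uniform over {1, …, 11} (marginal of a uniform permutation), so P[π(i) > i] = (n − i)/n. Summing: Σ_{i=1}^{11} (n − i)/n = (0 + 1 + … + 10)/11 = 11(11 − 1)/(2·11) = (11 − 1)/2.
Hence E[X] = Σ_{i=1}^{11} (11 − i)/11 = 5 ≈ 5.000.

E[X] = 5 = 5.000.


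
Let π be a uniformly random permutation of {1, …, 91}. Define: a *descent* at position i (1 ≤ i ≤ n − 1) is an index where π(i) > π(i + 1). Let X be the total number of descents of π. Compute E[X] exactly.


Write X = Σ X_I over i = 1, …, 90, with X_I the indicator of one descent.
There are 90 indicators.
For each fixed i, the pair (π(i), π(i+1)) is a uniformly random ordered pair of distinct values from {1, …, 91}; by symmetry P[π(i) > π(i+1)] = 1/2.
By linearity: E[X] = 90 · (1/2) = (91 − 1) · (1/2) = 45 ≈ 45.000.

E[X] = 45 = 45.000.


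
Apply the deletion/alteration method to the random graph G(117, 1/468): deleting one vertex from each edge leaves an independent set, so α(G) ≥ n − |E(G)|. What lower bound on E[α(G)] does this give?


E[|E(G)|] = C(117, 2)·p = 6786 · (1/468) = 29/2.
E[α(G)] ≥ n − E[|E(G)|] = 117 − 29/2 = 205/2.
Numerically: ≈ 102.50000.
(This is only a lower bound; the true E[α(G)] may be larger.)

E[α(G)] ≥ 205/2 ≈ 102.50000.


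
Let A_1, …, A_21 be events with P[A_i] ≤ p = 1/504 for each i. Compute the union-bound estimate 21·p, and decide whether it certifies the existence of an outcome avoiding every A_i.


Union bound: P[∪_{i=1}^{21} A_i] ≤ Σ_i P[A_i] ≤ 21·p = 21·(1/504) = 1/24.
Numerically: 1/24 ≈ 0.042.
Is 1/24 < 1? YES.
Since P[∪ A_i] ≤ 1/24 < 1, the complement has P[∩ A_i^c] ≥ 1 − 1/24 = 23/24 > 0, so some outcome avoids every A_i.

21·p = 1/24 ≈ 0.042; existence CERTIFIED by the union bound.


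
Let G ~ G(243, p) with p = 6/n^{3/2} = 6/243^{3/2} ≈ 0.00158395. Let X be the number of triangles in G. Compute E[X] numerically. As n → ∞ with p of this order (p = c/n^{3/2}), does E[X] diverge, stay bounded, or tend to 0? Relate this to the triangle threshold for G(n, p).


Number of potential triangles: C(243, 3) = 2362041.
Each occurs with probability p³ ≈ (0.00158395)³ ≈ 3.97397856e-09.
By linearity: E[X] = C(243, 3)·p³ ≈ 2362041 · 3.97397856e-09 ≈ 0.009387.
Since α = 3/2 > 1, p = c/n^{3/2} = o(1/n) is below the triangle threshold p ~ 1/n. Asymptotically E[X] ~ (c³/6)·n^{3(1−α)} = (6³/6)·n^{-1.5} → 0, so by Markov's inequality G has no triangles w.h.p.

E[X] ≈ 0.009387; in regime p = Θ(1/n^{3/2}) E[X] tends to 0 (below the triangle threshold p ~ 1/n).


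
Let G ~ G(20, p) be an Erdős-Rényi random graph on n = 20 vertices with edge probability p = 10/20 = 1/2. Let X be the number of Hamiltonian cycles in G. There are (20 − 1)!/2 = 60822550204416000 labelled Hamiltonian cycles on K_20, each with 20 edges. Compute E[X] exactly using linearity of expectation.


K_20 has (20 − 1)!/2 = 60822550204416000 labelled Hamiltonian cycles.
For each such Hamiltonian cycle H, let X_H = 1 if all 20 edges of H are present in G. Then P[X_H = 1] = p^{20} = (1/2)^{20} = 1/1048576.
Summing the indicators: E[X] = Σ_H E[X_H] = 60822550204416000 · p^{20} = 60822550204416000 · 1/1048576 = 1856156927625/32.
Numerically: E[X] ≈ 5.8e+10.

E[X] = 60822550204416000 · (1/2)^{20} = 1856156927625/32 ≈ 5.8e+10.


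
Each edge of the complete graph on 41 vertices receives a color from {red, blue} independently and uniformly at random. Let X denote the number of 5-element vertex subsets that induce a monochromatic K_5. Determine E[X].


Let X = Σ_S X_S over the C(41, 5) = 749398 subsets S of size 5, where X_S = 1 if the K_5 on S is monochromatic.
For a fixed S, the K_5 on S has C(5, 2) = 10 edges. P[all 10 edges red] = (1/2)^10, and likewise for blue, so P[monochromatic] = 2·(1/2)^10 = 2^{1 − 10} = 1/512.
Summing: E[X] = C(41, 5) · 2^{1 − 10} = 749398 · 1/512 = 374699/256.
Numerically: E[X] ≈ 1463.667969.

E[X] = C(41,5)·2^(1−C(5,2)) = 374699/256 ≈ 1463.667969.


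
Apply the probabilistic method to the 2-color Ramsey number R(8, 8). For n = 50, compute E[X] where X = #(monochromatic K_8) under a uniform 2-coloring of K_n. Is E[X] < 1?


E[X] = C(50, 8) · 2^{1 − 28} = 536878650 · 2^{−27} = 536878650/134217728.
As a reduced fraction: E[X] = 268439325/67108864 ≈ 4.00006.
Is E[X] < 1? NO.
Since E[X] ≥ 1, the first-moment bound is inconclusive at n = 50; it does NOT by itself certify R(8, 8) > 50.

E[X] = 268439325/67108864 ≈ 4.00006; E[X] ≥ 1; first-moment method inconclusive here.


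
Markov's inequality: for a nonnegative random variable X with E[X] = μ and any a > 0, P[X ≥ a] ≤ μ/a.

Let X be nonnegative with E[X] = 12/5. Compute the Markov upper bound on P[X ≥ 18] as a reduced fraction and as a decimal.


μ = E[X] = 12/5, a = 18.
Markov: P[X ≥ 18] ≤ μ/a = (12/5)/18 = 2/15.
Numerically: ≈ 0.1333.
(Since a = 18 > μ = 2.4000, the bound 2/15 is < 1 and informative.)

P[X ≥ 18] ≤ 2/15 ≈ 0.1333.


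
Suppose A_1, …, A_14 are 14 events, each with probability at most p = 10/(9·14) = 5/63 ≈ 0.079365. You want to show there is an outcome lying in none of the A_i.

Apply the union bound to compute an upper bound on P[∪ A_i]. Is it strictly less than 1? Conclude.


Union bound: P[∪_{i=1}^{14} A_i] ≤ Σ_i P[A_i] ≤ 14·p = 14·(5/63) = 10/9.
Numerically: 10/9 ≈ 1.111111.
Is 10/9 < 1? NO.
Since the bound 10/9 is ≥ 1, the union bound is uninformative here; it does NOT by itself certify existence.

14·p = 10/9 ≈ 1.111111; existence NOT certified by the union bound.


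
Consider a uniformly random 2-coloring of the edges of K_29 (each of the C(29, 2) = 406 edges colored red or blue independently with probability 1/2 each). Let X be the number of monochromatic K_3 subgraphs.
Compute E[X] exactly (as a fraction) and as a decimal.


Let X = Σ_S X_S over the C(29, 3) = 3654 subsets S of size 3, where X_S = 1 if the K_3 on S is monochromatic.
For a fixed S, the K_3 on S has C(3, 2) = 3 edges. P[all 3 edges red] = (1/2)^3, and likewise for blue, so P[monochromatic] = 2·(1/2)^3 = 2^{1 − 3} = 1/4.
Summing: E[X] = C(29, 3) · 2^{1 − 3} = 3654 · 1/4 = 1827/2.
Numerically: E[X] ≈ 913.50000.

E[X] = C(29,3)·2^(1−C(3,2)) = 1827/2 ≈ 913.50000.


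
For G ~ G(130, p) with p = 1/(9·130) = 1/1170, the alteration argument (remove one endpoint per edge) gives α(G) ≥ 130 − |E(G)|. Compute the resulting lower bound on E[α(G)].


E[|E(G)|] = C(130, 2)·p = 8385 · (1/1170) = 43/6.
E[α(G)] ≥ n − E[|E(G)|] = 130 − 43/6 = 737/6.
Numerically: ≈ 122.833333.
(This is only a lower bound; the true E[α(G)] may be larger.)

E[α(G)] ≥ 737/6 ≈ 122.833333.


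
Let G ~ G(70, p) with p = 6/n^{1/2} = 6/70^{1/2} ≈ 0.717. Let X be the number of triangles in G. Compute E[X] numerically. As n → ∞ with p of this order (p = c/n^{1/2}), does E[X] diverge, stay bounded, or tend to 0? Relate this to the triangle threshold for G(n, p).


Number of potential triangles: C(70, 3) = 54740.
Each occurs with probability p³ ≈ (0.717)³ ≈ 3.68813e-01.
By linearity: E[X] = C(70, 3)·p³ ≈ 54740 · 3.68813e-01 ≈ 20188.845.
Since α = 1/2 < 1, p = c/n^{1/2} ≫ 1/n is above the triangle threshold p ~ 1/n. Asymptotically E[X] ~ (c³/6)·n^{3(1−α)} = (6³/6)·n^{1.5} → ∞; triangles are abundant w.h.p.

E[X] ≈ 20188.845; in regime p = Θ(1/n^{1/2}) E[X] diverges (above the triangle threshold p ~ 1/n).


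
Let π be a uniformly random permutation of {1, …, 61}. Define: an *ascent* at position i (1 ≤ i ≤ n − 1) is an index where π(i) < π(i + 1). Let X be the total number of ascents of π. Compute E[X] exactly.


Write X = Σ X_I over i = 1, …, 60, with X_I the indicator of one ascent.
There are 60 indicators.
For each fixed i, the pair (π(i), π(i+1)) is a uniformly random ordered pair of distinct values from {1, …, 61}; by symmetry P[π(i) < π(i+1)] = 1/2.
By linearity: E[X] = 60 · (1/2) = (61 − 1) · (1/2) = 30 ≈ 30.000000.

E[X] = 30 = 30.000000.


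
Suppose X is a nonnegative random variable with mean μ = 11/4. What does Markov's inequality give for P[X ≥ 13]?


μ = E[X] = 11/4, a = 13.
Markov: P[X ≥ 13] ≤ μ/a = (11/4)/13 = 11/52.
Numerically: ≈ 0.21154.
(Since a = 13 > μ = 2.75000, the bound 11/52 is < 1 and informative.)

P[X ≥ 13] ≤ 11/52 ≈ 0.21154.


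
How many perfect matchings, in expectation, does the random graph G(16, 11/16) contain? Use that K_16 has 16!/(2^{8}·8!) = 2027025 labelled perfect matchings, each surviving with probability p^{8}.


K_16 has 16!/(2^{8}·8!) = 2027025 labelled perfect matchings.
For each such perfect matching H, let X_H = 1 if all 8 edges of H are present in G. Then P[X_H = 1] = p^{8} = (11/16)^{8} = 214358881/4294967296.
By linearity: E[X] = Σ_H E[X_H] = 2027025 · p^{8} = 2027025 · 214358881/4294967296 = 434510810759025/4294967296.
Numerically: E[X] ≈ 101167.

E[X] = 2027025 · (11/16)^{8} = 434510810759025/4294967296 ≈ 101167.


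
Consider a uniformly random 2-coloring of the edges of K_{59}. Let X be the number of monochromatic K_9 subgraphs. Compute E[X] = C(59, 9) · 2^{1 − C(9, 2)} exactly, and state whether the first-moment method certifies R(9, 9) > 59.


E[X] = C(59, 9) · 2^{1 − 36} = 12565671261 · 2^{−35} = 12565671261/34359738368.
As a reduced fraction: E[X] = 12565671261/34359738368 ≈ 0.3657092.
Is E[X] < 1? YES.
Since E[X] < 1, there exists a 2-coloring of K_{59} with no monochromatic K_9; hence R(9, 9) > 59.

E[X] = 12565671261/34359738368 ≈ 0.3657092; E[X] < 1, so R(9, 9) > 59.


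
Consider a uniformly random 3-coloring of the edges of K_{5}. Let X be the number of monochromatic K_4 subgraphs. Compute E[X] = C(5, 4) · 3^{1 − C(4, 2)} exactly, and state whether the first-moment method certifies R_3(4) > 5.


E[X] = C(5, 4) · 3^{1 − 6} = 5 · 3^{−5} = 5/243.
As a reduced fraction: E[X] = 5/243 ≈ 0.021.
Is E[X] < 1? YES.
Since E[X] < 1, there exists a 3-coloring of K_{5} with no monochromatic K_4; hence R_3(4) > 5.

E[X] = 5/243 ≈ 0.021; E[X] < 1, so R_3(4) > 5.


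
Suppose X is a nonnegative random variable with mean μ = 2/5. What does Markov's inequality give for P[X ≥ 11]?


μ = E[X] = 2/5, a = 11.
Markov: P[X ≥ 11] ≤ μ/a = (2/5)/11 = 2/55.
Numerically: ≈ 0.036364.
(Since a = 11 > μ = 0.400000, the bound 2/55 is < 1 and informative.)

P[X ≥ 11] ≤ 2/55 ≈ 0.036364.


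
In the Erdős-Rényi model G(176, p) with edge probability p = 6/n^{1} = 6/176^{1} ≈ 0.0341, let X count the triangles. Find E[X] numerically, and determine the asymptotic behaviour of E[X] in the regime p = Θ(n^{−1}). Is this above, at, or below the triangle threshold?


Number of potential triangles: C(176, 3) = 893200.
Each occurs with probability p³ ≈ (0.0341)³ ≈ 3.96201e-05.
By linearity: E[X] = C(176, 3)·p³ ≈ 893200 · 3.96201e-05 ≈ 35.389.
Here α = 1, so p = 6/n is exactly at the triangle threshold p ~ 1/n. Asymptotically E[X] → c³/6 = 6³/6 = 36 ≈ 36.000, a bounded constant. In this regime the triangle count is asymptotically Poisson(c³/6).

E[X] ≈ 35.389; in regime p = Θ(1/n^{1}) E[X] stays bounded (at the triangle threshold p ~ 1/n).


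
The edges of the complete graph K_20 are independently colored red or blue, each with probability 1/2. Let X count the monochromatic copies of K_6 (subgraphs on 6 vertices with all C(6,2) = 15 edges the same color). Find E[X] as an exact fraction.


Let X = Σ_S X_S over the C(20, 6) = 38760 subsets S of size 6, where X_S = 1 if the K_6 on S is monochromatic.
For a fixed S, the K_6 on S has C(6, 2) = 15 edges. P[all 15 edges red] = (1/2)^15, and likewise for blue, so P[monochromatic] = 2·(1/2)^15 = 2^{1 − 15} = 1/16384.
Summing: E[X] = C(20, 6) · 2^{1 − 15} = 38760 · 1/16384 = 4845/2048.
Numerically: E[X] ≈ 2.366.

E[X] = C(20,6)·2^(1−C(6,2)) = 4845/2048 ≈ 2.366.


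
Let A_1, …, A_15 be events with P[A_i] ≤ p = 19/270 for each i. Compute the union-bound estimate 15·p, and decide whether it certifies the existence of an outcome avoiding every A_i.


Union bound: P[∪_{i=1}^{15} A_i] ≤ Σ_i P[A_i] ≤ 15·p = 15·(19/270) = 19/18.
Numerically: 19/18 ≈ 1.055556.
Is 19/18 < 1? NO.
Since the bound 19/18 is ≥ 1, the union bound is uninformative here; it does NOT by itself certify existence.

15·p = 19/18 ≈ 1.055556; existence NOT certified by the union bound.


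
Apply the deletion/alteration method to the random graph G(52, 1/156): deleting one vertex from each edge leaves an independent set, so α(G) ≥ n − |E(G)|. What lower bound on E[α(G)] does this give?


E[|E(G)|] = C(52, 2)·p = 1326 · (1/156) = 17/2.
E[α(G)] ≥ n − E[|E(G)|] = 52 − 17/2 = 87/2.
Numerically: ≈ 43.500.
(This is only a lower bound; the true E[α(G)] may be larger.)

E[α(G)] ≥ 87/2 ≈ 43.500.


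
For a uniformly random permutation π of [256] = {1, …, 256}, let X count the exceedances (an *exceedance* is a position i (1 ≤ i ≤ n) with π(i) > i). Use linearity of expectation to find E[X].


Write X = Σ_{i=1}^{256} X_i, where X_i = 1_{π(i) > i}.
For each fixed i, π(i) is uniform over {1, …, 256} (marginal of a uniform permutation), so P[π(i) > i] = (n − i)/n. Summing: Σ_{i=1}^{256} (n − i)/n = (0 + 1 + … + 255)/256 = 256(256 − 1)/(2·256) = (256 − 1)/2.
Hence E[X] = Σ_{i=1}^{256} (256 − i)/256 = 255/2 ≈ 127.5000.

E[X] = 255/2 = 127.5000.


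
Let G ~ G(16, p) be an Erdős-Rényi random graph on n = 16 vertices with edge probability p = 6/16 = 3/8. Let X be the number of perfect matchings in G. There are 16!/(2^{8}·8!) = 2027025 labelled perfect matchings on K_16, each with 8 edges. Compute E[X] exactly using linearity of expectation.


K_16 has 16!/(2^{8}·8!) = 2027025 labelled perfect matchings.
For each such perfect matching H, let X_H = 1 if all 8 edges of H are present in G. Then P[X_H = 1] = p^{8} = (3/8)^{8} = 6561/16777216.
By linearity: E[X] = Σ_H E[X_H] = 2027025 · p^{8} = 2027025 · 6561/16777216 = 13299311025/16777216.
Numerically: E[X] ≈ 792.701.

E[X] = 2027025 · (3/8)^{8} = 13299311025/16777216 ≈ 792.701.
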